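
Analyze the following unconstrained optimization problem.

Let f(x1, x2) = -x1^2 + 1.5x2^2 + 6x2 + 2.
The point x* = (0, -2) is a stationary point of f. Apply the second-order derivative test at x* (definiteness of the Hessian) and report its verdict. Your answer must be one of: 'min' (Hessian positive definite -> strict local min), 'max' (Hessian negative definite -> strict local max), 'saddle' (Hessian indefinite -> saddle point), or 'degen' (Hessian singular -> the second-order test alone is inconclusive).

Compute the Hessian H = grad^2 f:
  H = [[-2, 0], [0, 3]]
Verify stationarity: grad f(x*) = H x* + g = (0, 0).
Eigenvalues of H: -2, 3.
Eigenvalues have mixed signs, so H is indefinite -> x* is a saddle point.

saddle


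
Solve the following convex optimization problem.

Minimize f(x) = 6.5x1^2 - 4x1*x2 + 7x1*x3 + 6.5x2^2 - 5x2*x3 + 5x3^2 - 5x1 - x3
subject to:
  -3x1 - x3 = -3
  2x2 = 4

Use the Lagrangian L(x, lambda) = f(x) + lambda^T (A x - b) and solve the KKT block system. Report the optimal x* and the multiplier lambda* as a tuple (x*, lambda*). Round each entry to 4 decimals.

Form the Lagrangian:
  L(x, lambda) = (1/2) x^T Q x + c^T x + lambda^T (A x - b)
Stationarity (grad_x L = 0): Q x + c + A^T lambda = 0.
Primal feasibility: A x = b.

This gives the KKT block system:
  [ Q   A^T ] [ x     ]   [-c ]
  [ A    0  ] [ lambda ] = [ b ]

Solving the linear system:
  x*      = (0.8033, 2, 0.5902)
  lambda* = (0.5246, -9.918)
  f(x*)   = 18.3197

x* = (0.8033, 2, 0.5902), lambda* = (0.5246, -9.918)


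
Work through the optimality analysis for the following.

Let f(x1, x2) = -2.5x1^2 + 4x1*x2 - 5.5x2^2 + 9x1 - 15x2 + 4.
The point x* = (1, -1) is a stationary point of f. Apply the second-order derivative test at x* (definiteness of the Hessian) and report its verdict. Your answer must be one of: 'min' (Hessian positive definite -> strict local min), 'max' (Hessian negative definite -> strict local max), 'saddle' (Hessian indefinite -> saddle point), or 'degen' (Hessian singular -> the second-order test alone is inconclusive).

Compute the Hessian H = grad^2 f:
  H = [[-5, 4], [4, -11]]
Verify stationarity: grad f(x*) = H x* + g = (0, 0).
Eigenvalues of H: -13, -3.
Both eigenvalues < 0, so H is negative definite -> x* is a strict local max.

max


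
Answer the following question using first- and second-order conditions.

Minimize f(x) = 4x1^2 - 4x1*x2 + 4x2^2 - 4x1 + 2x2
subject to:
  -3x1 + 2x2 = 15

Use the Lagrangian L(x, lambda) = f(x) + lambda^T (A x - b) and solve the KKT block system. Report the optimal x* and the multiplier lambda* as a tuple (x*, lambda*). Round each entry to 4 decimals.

Form the Lagrangian:
  L(x, lambda) = (1/2) x^T Q x + c^T x + lambda^T (A x - b)
Stationarity (grad_x L = 0): Q x + c + A^T lambda = 0.
Primal feasibility: A x = b.

This gives the KKT block system:
  [ Q   A^T ] [ x     ]   [-c ]
  [ A    0  ] [ lambda ] = [ b ]

Solving the linear system:
  x*      = (-4.2143, 1.1786)
  lambda* = (-14.1429)
  f(x*)   = 115.6786

x* = (-4.2143, 1.1786), lambda* = (-14.1429)


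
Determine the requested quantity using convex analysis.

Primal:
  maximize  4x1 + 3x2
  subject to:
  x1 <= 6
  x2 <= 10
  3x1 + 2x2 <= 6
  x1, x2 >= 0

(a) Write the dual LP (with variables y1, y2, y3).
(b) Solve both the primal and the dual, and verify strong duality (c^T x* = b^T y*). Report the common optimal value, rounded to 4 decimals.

The standard primal-dual pair for 'max c^T x s.t. A x <= b, x >= 0' is:
  Dual:  min b^T y  s.t.  A^T y >= c,  y >= 0.

So the dual LP is:
  minimize  6y1 + 10y2 + 6y3
  subject to:
    y1 + 3y3 >= 4
    y2 + 2y3 >= 3
    y1, y2, y3 >= 0

Solving the primal: x* = (0, 3).
  primal value c^T x* = 9.
Solving the dual: y* = (0, 0, 1.5).
  dual value b^T y* = 9.
Strong duality: c^T x* = b^T y*. Confirmed.

9


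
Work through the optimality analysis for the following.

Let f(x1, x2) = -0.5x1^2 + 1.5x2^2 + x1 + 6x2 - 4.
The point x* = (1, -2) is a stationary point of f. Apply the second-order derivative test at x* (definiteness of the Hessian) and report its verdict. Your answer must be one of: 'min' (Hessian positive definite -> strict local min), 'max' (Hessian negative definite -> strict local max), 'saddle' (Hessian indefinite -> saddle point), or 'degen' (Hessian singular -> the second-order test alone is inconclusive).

Compute the Hessian H = grad^2 f:
  H = [[-1, 0], [0, 3]]
Verify stationarity: grad f(x*) = H x* + g = (0, 0).
Eigenvalues of H: -1, 3.
Eigenvalues have mixed signs, so H is indefinite -> x* is a saddle point.

saddle


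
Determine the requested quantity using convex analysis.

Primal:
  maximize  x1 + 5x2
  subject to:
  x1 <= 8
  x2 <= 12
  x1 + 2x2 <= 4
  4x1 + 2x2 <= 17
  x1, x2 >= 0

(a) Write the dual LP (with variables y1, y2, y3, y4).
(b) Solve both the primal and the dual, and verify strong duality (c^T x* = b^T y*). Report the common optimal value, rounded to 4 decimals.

The standard primal-dual pair for 'max c^T x s.t. A x <= b, x >= 0' is:
  Dual:  min b^T y  s.t.  A^T y >= c,  y >= 0.

So the dual LP is:
  minimize  8y1 + 12y2 + 4y3 + 17y4
  subject to:
    y1 + y3 + 4y4 >= 1
    y2 + 2y3 + 2y4 >= 5
    y1, y2, y3, y4 >= 0

Solving the primal: x* = (0, 2).
  primal value c^T x* = 10.
Solving the dual: y* = (0, 0, 2.5, 0).
  dual value b^T y* = 10.
Strong duality: c^T x* = b^T y*. Confirmed.

10


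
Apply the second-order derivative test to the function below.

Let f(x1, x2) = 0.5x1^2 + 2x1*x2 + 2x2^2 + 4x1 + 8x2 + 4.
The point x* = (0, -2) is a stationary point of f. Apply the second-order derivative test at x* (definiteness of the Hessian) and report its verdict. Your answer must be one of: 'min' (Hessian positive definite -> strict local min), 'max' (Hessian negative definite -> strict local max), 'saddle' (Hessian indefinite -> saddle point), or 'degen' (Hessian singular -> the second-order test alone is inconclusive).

Compute the Hessian H = grad^2 f:
  H = [[1, 2], [2, 4]]
Verify stationarity: grad f(x*) = H x* + g = (0, 0).
Eigenvalues of H: 0, 5.
H has a zero eigenvalue (singular; positive semidefinite but not definite), so H is neither positive definite, negative definite, nor indefinite. The second-order test alone is inconclusive -> degen.
(Indeed, f is constant along the null direction of H through x*, so x* is not a strict local extremum.)

degen


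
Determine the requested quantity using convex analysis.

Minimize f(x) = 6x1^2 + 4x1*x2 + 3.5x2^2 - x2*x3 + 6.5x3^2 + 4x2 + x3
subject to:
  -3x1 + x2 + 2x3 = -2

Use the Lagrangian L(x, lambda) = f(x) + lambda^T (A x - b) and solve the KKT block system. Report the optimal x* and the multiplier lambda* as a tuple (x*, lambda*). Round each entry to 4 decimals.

Form the Lagrangian:
  L(x, lambda) = (1/2) x^T Q x + c^T x + lambda^T (A x - b)
Stationarity (grad_x L = 0): Q x + c + A^T lambda = 0.
Primal feasibility: A x = b.

This gives the KKT block system:
  [ Q   A^T ] [ x     ]   [-c ]
  [ A    0  ] [ lambda ] = [ b ]

Solving the linear system:
  x*      = (0.2983, -0.7855, -0.1598)
  lambda* = (0.1458)
  f(x*)   = -1.5052

x* = (0.2983, -0.7855, -0.1598), lambda* = (0.1458)


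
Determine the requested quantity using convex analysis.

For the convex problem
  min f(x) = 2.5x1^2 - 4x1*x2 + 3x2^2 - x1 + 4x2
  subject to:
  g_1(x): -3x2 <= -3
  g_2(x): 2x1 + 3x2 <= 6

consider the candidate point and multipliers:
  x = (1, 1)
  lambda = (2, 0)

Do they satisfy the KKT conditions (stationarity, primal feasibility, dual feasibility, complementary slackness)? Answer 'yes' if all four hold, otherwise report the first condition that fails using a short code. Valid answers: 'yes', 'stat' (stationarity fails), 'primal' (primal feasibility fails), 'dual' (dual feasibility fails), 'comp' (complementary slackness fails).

Gradient of f: grad f(x) = Q x + c = (0, 6)
Constraint values g_i(x) = a_i^T x - b_i:
  g_1((1, 1)) = 0
  g_2((1, 1)) = -1
Stationarity residual: grad f(x) + sum_i lambda_i a_i = (0, 0)
  -> stationarity OK
Primal feasibility (all g_i <= 0): OK
Dual feasibility (all lambda_i >= 0): OK
Complementary slackness (lambda_i * g_i(x) = 0 for all i): OK

Verdict: yes, KKT holds.

yes


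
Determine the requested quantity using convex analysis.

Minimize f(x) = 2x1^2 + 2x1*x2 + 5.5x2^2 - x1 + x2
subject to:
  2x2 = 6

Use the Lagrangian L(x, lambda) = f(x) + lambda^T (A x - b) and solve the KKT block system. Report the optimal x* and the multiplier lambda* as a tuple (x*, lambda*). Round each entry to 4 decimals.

Form the Lagrangian:
  L(x, lambda) = (1/2) x^T Q x + c^T x + lambda^T (A x - b)
Stationarity (grad_x L = 0): Q x + c + A^T lambda = 0.
Primal feasibility: A x = b.

This gives the KKT block system:
  [ Q   A^T ] [ x     ]   [-c ]
  [ A    0  ] [ lambda ] = [ b ]

Solving the linear system:
  x*      = (-1.25, 3)
  lambda* = (-15.75)
  f(x*)   = 49.375

x* = (-1.25, 3), lambda* = (-15.75)


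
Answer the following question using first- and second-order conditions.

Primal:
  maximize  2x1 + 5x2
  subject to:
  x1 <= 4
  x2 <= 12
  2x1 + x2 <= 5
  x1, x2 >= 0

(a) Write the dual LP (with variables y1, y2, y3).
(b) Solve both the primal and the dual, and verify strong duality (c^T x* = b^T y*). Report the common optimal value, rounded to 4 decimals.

The standard primal-dual pair for 'max c^T x s.t. A x <= b, x >= 0' is:
  Dual:  min b^T y  s.t.  A^T y >= c,  y >= 0.

So the dual LP is:
  minimize  4y1 + 12y2 + 5y3
  subject to:
    y1 + 2y3 >= 2
    y2 + y3 >= 5
    y1, y2, y3 >= 0

Solving the primal: x* = (0, 5).
  primal value c^T x* = 25.
Solving the dual: y* = (0, 0, 5).
  dual value b^T y* = 25.
Strong duality: c^T x* = b^T y*. Confirmed.

25


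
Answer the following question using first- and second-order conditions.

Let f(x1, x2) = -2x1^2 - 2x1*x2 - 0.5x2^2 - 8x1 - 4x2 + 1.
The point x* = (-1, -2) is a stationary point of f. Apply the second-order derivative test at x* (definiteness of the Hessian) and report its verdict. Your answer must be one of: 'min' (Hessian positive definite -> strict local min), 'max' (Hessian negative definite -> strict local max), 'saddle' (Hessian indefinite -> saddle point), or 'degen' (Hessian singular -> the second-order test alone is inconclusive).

Compute the Hessian H = grad^2 f:
  H = [[-4, -2], [-2, -1]]
Verify stationarity: grad f(x*) = H x* + g = (0, 0).
Eigenvalues of H: -5, 0.
H has a zero eigenvalue (singular; negative semidefinite but not definite), so H is neither positive definite, negative definite, nor indefinite. The second-order test alone is inconclusive -> degen.
(Indeed, f is constant along the null direction of H through x*, so x* is not a strict local extremum.)

degen


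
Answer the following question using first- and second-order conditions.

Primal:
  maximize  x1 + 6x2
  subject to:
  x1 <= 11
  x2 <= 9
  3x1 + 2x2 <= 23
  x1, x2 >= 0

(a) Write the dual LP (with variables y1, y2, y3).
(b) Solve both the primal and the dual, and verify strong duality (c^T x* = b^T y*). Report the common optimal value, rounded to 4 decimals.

The standard primal-dual pair for 'max c^T x s.t. A x <= b, x >= 0' is:
  Dual:  min b^T y  s.t.  A^T y >= c,  y >= 0.

So the dual LP is:
  minimize  11y1 + 9y2 + 23y3
  subject to:
    y1 + 3y3 >= 1
    y2 + 2y3 >= 6
    y1, y2, y3 >= 0

Solving the primal: x* = (1.6667, 9).
  primal value c^T x* = 55.6667.
Solving the dual: y* = (0, 5.3333, 0.3333).
  dual value b^T y* = 55.6667.
Strong duality: c^T x* = b^T y*. Confirmed.

55.6667


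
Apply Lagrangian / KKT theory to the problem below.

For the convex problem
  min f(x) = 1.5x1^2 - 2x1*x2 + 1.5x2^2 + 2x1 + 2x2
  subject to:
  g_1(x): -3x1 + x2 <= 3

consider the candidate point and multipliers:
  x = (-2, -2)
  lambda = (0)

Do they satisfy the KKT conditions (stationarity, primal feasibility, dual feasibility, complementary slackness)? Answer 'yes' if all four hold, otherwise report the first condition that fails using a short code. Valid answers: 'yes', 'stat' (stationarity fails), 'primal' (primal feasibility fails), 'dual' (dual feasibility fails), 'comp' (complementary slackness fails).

Gradient of f: grad f(x) = Q x + c = (0, 0)
Constraint values g_i(x) = a_i^T x - b_i:
  g_1((-2, -2)) = 1
Stationarity residual: grad f(x) + sum_i lambda_i a_i = (0, 0)
  -> stationarity OK
Primal feasibility (all g_i <= 0): FAILS
Dual feasibility (all lambda_i >= 0): OK
Complementary slackness (lambda_i * g_i(x) = 0 for all i): OK

Verdict: the first failing condition is primal_feasibility -> primal.

primal


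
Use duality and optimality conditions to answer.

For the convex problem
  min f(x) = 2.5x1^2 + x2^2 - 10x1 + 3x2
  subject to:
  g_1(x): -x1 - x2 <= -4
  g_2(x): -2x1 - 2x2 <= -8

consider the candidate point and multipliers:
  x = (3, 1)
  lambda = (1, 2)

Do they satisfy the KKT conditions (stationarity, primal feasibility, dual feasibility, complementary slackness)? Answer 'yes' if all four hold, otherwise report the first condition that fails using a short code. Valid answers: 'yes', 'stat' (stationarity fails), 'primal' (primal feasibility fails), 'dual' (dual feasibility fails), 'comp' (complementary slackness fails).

Gradient of f: grad f(x) = Q x + c = (5, 5)
Constraint values g_i(x) = a_i^T x - b_i:
  g_1((3, 1)) = 0
  g_2((3, 1)) = 0
Stationarity residual: grad f(x) + sum_i lambda_i a_i = (0, 0)
  -> stationarity OK
Primal feasibility (all g_i <= 0): OK
Dual feasibility (all lambda_i >= 0): OK
Complementary slackness (lambda_i * g_i(x) = 0 for all i): OK

Verdict: yes, KKT holds.

yes


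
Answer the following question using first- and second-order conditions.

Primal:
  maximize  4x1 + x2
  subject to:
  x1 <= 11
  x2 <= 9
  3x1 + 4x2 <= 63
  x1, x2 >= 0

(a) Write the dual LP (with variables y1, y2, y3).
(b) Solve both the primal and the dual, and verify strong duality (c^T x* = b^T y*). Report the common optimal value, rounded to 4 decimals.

The standard primal-dual pair for 'max c^T x s.t. A x <= b, x >= 0' is:
  Dual:  min b^T y  s.t.  A^T y >= c,  y >= 0.

So the dual LP is:
  minimize  11y1 + 9y2 + 63y3
  subject to:
    y1 + 3y3 >= 4
    y2 + 4y3 >= 1
    y1, y2, y3 >= 0

Solving the primal: x* = (11, 7.5).
  primal value c^T x* = 51.5.
Solving the dual: y* = (3.25, 0, 0.25).
  dual value b^T y* = 51.5.
Strong duality: c^T x* = b^T y*. Confirmed.

51.5


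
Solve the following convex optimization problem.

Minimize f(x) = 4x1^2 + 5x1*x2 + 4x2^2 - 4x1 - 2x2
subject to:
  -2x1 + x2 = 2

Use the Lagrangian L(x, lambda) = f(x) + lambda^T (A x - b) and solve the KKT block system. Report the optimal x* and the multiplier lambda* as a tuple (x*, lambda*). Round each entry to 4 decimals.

Form the Lagrangian:
  L(x, lambda) = (1/2) x^T Q x + c^T x + lambda^T (A x - b)
Stationarity (grad_x L = 0): Q x + c + A^T lambda = 0.
Primal feasibility: A x = b.

This gives the KKT block system:
  [ Q   A^T ] [ x     ]   [-c ]
  [ A    0  ] [ lambda ] = [ b ]

Solving the linear system:
  x*      = (-0.5667, 0.8667)
  lambda* = (-2.1)
  f(x*)   = 2.3667

x* = (-0.5667, 0.8667), lambda* = (-2.1)


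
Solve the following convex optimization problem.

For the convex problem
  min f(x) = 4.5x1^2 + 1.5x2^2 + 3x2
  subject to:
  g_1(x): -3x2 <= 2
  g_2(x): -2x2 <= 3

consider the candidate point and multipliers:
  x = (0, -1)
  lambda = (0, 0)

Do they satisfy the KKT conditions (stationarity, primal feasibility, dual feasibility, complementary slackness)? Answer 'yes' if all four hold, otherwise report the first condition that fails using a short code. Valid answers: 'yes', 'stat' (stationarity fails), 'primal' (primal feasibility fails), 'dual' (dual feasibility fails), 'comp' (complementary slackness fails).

Gradient of f: grad f(x) = Q x + c = (0, 0)
Constraint values g_i(x) = a_i^T x - b_i:
  g_1((0, -1)) = 1
  g_2((0, -1)) = -1
Stationarity residual: grad f(x) + sum_i lambda_i a_i = (0, 0)
  -> stationarity OK
Primal feasibility (all g_i <= 0): FAILS
Dual feasibility (all lambda_i >= 0): OK
Complementary slackness (lambda_i * g_i(x) = 0 for all i): OK

Verdict: the first failing condition is primal_feasibility -> primal.

primal


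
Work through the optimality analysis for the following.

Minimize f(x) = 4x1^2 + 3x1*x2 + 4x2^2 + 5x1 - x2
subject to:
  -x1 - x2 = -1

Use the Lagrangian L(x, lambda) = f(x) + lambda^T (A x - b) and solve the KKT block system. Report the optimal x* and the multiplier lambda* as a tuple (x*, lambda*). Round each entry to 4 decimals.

Form the Lagrangian:
  L(x, lambda) = (1/2) x^T Q x + c^T x + lambda^T (A x - b)
Stationarity (grad_x L = 0): Q x + c + A^T lambda = 0.
Primal feasibility: A x = b.

This gives the KKT block system:
  [ Q   A^T ] [ x     ]   [-c ]
  [ A    0  ] [ lambda ] = [ b ]

Solving the linear system:
  x*      = (-0.1, 1.1)
  lambda* = (7.5)
  f(x*)   = 2.95

x* = (-0.1, 1.1), lambda* = (7.5)


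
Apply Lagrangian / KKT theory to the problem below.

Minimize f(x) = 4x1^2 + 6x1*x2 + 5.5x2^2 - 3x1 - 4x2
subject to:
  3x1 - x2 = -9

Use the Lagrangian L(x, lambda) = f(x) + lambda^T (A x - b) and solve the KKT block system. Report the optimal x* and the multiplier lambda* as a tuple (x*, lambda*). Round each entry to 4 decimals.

Form the Lagrangian:
  L(x, lambda) = (1/2) x^T Q x + c^T x + lambda^T (A x - b)
Stationarity (grad_x L = 0): Q x + c + A^T lambda = 0.
Primal feasibility: A x = b.

This gives the KKT block system:
  [ Q   A^T ] [ x     ]   [-c ]
  [ A    0  ] [ lambda ] = [ b ]

Solving the linear system:
  x*      = (-2.3497, 1.951)
  lambda* = (3.3636)
  f(x*)   = 14.7587

x* = (-2.3497, 1.951), lambda* = (3.3636)


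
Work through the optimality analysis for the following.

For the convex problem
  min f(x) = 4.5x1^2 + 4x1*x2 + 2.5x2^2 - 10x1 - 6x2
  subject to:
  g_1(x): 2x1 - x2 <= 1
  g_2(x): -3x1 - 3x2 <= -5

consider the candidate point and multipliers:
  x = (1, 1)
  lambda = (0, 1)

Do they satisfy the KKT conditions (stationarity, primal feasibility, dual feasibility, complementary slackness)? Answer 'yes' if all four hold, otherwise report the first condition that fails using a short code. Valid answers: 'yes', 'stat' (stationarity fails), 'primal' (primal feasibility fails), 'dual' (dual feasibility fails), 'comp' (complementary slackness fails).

Gradient of f: grad f(x) = Q x + c = (3, 3)
Constraint values g_i(x) = a_i^T x - b_i:
  g_1((1, 1)) = 0
  g_2((1, 1)) = -1
Stationarity residual: grad f(x) + sum_i lambda_i a_i = (0, 0)
  -> stationarity OK
Primal feasibility (all g_i <= 0): OK
Dual feasibility (all lambda_i >= 0): OK
Complementary slackness (lambda_i * g_i(x) = 0 for all i): FAILS

Verdict: the first failing condition is complementary_slackness -> comp.

comp


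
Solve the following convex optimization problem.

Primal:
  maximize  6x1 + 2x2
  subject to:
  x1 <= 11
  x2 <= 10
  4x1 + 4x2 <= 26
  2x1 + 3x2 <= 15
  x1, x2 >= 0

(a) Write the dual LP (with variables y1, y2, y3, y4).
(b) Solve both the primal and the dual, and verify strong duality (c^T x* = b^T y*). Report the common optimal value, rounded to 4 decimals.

The standard primal-dual pair for 'max c^T x s.t. A x <= b, x >= 0' is:
  Dual:  min b^T y  s.t.  A^T y >= c,  y >= 0.

So the dual LP is:
  minimize  11y1 + 10y2 + 26y3 + 15y4
  subject to:
    y1 + 4y3 + 2y4 >= 6
    y2 + 4y3 + 3y4 >= 2
    y1, y2, y3, y4 >= 0

Solving the primal: x* = (6.5, 0).
  primal value c^T x* = 39.
Solving the dual: y* = (0, 0, 1.5, 0).
  dual value b^T y* = 39.
Strong duality: c^T x* = b^T y*. Confirmed.

39


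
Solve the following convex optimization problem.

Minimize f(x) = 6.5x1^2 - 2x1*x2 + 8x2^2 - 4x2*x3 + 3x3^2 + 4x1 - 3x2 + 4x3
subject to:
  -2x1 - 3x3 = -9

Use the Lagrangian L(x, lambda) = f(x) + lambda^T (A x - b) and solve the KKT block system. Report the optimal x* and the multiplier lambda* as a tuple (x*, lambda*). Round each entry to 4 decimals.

Form the Lagrangian:
  L(x, lambda) = (1/2) x^T Q x + c^T x + lambda^T (A x - b)
Stationarity (grad_x L = 0): Q x + c + A^T lambda = 0.
Primal feasibility: A x = b.

This gives the KKT block system:
  [ Q   A^T ] [ x     ]   [-c ]
  [ A    0  ] [ lambda ] = [ b ]

Solving the linear system:
  x*      = (0.6421, 0.9107, 2.5719)
  lambda* = (5.2629)
  f(x*)   = 28.7449

x* = (0.6421, 0.9107, 2.5719), lambda* = (5.2629)


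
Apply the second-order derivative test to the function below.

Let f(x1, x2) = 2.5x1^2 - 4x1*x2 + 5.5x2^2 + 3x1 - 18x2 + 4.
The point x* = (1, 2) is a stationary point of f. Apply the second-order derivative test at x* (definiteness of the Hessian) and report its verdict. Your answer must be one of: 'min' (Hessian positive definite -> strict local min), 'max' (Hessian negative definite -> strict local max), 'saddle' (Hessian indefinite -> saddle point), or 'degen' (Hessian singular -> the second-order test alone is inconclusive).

Compute the Hessian H = grad^2 f:
  H = [[5, -4], [-4, 11]]
Verify stationarity: grad f(x*) = H x* + g = (0, 0).
Eigenvalues of H: 3, 13.
Both eigenvalues > 0, so H is positive definite -> x* is a strict local min.

min


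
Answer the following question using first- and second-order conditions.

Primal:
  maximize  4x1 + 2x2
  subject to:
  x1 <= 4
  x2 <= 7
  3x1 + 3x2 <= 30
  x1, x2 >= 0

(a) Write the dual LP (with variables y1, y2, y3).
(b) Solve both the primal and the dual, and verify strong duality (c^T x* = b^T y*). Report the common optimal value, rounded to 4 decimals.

The standard primal-dual pair for 'max c^T x s.t. A x <= b, x >= 0' is:
  Dual:  min b^T y  s.t.  A^T y >= c,  y >= 0.

So the dual LP is:
  minimize  4y1 + 7y2 + 30y3
  subject to:
    y1 + 3y3 >= 4
    y2 + 3y3 >= 2
    y1, y2, y3 >= 0

Solving the primal: x* = (4, 6).
  primal value c^T x* = 28.
Solving the dual: y* = (2, 0, 0.6667).
  dual value b^T y* = 28.
Strong duality: c^T x* = b^T y*. Confirmed.

28


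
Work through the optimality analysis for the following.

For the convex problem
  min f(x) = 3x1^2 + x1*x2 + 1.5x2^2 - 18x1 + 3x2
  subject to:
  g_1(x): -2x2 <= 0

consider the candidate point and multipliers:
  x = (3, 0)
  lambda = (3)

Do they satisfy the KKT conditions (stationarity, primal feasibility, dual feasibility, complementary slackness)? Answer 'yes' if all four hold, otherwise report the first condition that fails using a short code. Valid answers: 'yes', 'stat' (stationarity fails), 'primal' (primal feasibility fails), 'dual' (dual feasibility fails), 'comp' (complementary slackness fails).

Gradient of f: grad f(x) = Q x + c = (0, 6)
Constraint values g_i(x) = a_i^T x - b_i:
  g_1((3, 0)) = 0
Stationarity residual: grad f(x) + sum_i lambda_i a_i = (0, 0)
  -> stationarity OK
Primal feasibility (all g_i <= 0): OK
Dual feasibility (all lambda_i >= 0): OK
Complementary slackness (lambda_i * g_i(x) = 0 for all i): OK

Verdict: yes, KKT holds.

yes


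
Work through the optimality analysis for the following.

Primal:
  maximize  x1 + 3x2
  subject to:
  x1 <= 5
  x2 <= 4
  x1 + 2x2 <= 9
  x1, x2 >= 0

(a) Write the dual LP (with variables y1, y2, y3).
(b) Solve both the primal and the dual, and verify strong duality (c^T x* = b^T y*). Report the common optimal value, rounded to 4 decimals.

The standard primal-dual pair for 'max c^T x s.t. A x <= b, x >= 0' is:
  Dual:  min b^T y  s.t.  A^T y >= c,  y >= 0.

So the dual LP is:
  minimize  5y1 + 4y2 + 9y3
  subject to:
    y1 + y3 >= 1
    y2 + 2y3 >= 3
    y1, y2, y3 >= 0

Solving the primal: x* = (1, 4).
  primal value c^T x* = 13.
Solving the dual: y* = (0, 1, 1).
  dual value b^T y* = 13.
Strong duality: c^T x* = b^T y*. Confirmed.

13


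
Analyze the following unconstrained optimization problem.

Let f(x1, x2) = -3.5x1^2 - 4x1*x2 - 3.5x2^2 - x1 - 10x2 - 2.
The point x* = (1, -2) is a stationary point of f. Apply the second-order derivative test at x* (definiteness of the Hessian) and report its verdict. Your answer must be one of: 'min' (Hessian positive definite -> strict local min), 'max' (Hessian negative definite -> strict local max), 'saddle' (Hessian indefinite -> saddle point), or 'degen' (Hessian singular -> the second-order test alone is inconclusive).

Compute the Hessian H = grad^2 f:
  H = [[-7, -4], [-4, -7]]
Verify stationarity: grad f(x*) = H x* + g = (0, 0).
Eigenvalues of H: -11, -3.
Both eigenvalues < 0, so H is negative definite -> x* is a strict local max.

max


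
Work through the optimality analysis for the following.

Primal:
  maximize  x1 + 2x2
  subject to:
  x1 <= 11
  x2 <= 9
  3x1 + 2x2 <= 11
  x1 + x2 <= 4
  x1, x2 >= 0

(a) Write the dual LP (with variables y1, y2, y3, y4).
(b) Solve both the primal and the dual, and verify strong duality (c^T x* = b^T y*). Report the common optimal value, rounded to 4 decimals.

The standard primal-dual pair for 'max c^T x s.t. A x <= b, x >= 0' is:
  Dual:  min b^T y  s.t.  A^T y >= c,  y >= 0.

So the dual LP is:
  minimize  11y1 + 9y2 + 11y3 + 4y4
  subject to:
    y1 + 3y3 + y4 >= 1
    y2 + 2y3 + y4 >= 2
    y1, y2, y3, y4 >= 0

Solving the primal: x* = (0, 4).
  primal value c^T x* = 8.
Solving the dual: y* = (0, 0, 0, 2).
  dual value b^T y* = 8.
Strong duality: c^T x* = b^T y*. Confirmed.

8


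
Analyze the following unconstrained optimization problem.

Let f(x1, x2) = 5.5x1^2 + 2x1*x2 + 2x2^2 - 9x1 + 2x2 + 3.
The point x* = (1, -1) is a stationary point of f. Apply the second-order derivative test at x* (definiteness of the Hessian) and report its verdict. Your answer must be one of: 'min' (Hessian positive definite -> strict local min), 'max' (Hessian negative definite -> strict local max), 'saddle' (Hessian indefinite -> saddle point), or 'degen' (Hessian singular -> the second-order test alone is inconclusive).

Compute the Hessian H = grad^2 f:
  H = [[11, 2], [2, 4]]
Verify stationarity: grad f(x*) = H x* + g = (0, 0).
Eigenvalues of H: 3.4689, 11.5311.
Both eigenvalues > 0, so H is positive definite -> x* is a strict local min.

min


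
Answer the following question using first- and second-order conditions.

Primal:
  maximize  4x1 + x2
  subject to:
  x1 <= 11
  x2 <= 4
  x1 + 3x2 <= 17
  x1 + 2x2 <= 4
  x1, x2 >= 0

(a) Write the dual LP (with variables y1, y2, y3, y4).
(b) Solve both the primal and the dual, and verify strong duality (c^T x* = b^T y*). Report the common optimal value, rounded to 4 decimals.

The standard primal-dual pair for 'max c^T x s.t. A x <= b, x >= 0' is:
  Dual:  min b^T y  s.t.  A^T y >= c,  y >= 0.

So the dual LP is:
  minimize  11y1 + 4y2 + 17y3 + 4y4
  subject to:
    y1 + y3 + y4 >= 4
    y2 + 3y3 + 2y4 >= 1
    y1, y2, y3, y4 >= 0

Solving the primal: x* = (4, 0).
  primal value c^T x* = 16.
Solving the dual: y* = (0, 0, 0, 4).
  dual value b^T y* = 16.
Strong duality: c^T x* = b^T y*. Confirmed.

16


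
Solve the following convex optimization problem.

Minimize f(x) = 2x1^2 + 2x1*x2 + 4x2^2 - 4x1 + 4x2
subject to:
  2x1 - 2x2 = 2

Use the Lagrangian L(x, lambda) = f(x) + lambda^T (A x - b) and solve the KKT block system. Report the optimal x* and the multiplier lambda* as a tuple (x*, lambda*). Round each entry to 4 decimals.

Form the Lagrangian:
  L(x, lambda) = (1/2) x^T Q x + c^T x + lambda^T (A x - b)
Stationarity (grad_x L = 0): Q x + c + A^T lambda = 0.
Primal feasibility: A x = b.

This gives the KKT block system:
  [ Q   A^T ] [ x     ]   [-c ]
  [ A    0  ] [ lambda ] = [ b ]

Solving the linear system:
  x*      = (0.625, -0.375)
  lambda* = (1.125)
  f(x*)   = -3.125

x* = (0.625, -0.375), lambda* = (1.125)


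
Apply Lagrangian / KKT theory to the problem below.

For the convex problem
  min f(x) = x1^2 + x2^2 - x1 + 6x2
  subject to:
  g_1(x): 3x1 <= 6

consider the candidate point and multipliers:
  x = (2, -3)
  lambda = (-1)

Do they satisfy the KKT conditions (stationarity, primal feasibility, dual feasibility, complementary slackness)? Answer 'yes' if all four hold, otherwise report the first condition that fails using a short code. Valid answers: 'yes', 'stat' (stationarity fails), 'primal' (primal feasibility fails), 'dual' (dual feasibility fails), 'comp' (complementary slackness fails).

Gradient of f: grad f(x) = Q x + c = (3, 0)
Constraint values g_i(x) = a_i^T x - b_i:
  g_1((2, -3)) = 0
Stationarity residual: grad f(x) + sum_i lambda_i a_i = (0, 0)
  -> stationarity OK
Primal feasibility (all g_i <= 0): OK
Dual feasibility (all lambda_i >= 0): FAILS
Complementary slackness (lambda_i * g_i(x) = 0 for all i): OK

Verdict: the first failing condition is dual_feasibility -> dual.

dual


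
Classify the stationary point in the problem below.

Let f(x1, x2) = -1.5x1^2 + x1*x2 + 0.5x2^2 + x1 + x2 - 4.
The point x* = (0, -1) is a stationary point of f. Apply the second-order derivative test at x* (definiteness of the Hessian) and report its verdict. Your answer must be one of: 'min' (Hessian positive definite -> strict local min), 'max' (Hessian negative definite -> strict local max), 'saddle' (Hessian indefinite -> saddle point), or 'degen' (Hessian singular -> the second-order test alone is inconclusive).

Compute the Hessian H = grad^2 f:
  H = [[-3, 1], [1, 1]]
Verify stationarity: grad f(x*) = H x* + g = (0, 0).
Eigenvalues of H: -3.2361, 1.2361.
Eigenvalues have mixed signs, so H is indefinite -> x* is a saddle point.

saddle


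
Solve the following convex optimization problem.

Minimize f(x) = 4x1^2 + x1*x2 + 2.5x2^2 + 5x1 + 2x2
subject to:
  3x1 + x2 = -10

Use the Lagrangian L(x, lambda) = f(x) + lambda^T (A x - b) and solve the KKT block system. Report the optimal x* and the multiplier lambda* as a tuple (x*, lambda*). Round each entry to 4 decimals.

Form the Lagrangian:
  L(x, lambda) = (1/2) x^T Q x + c^T x + lambda^T (A x - b)
Stationarity (grad_x L = 0): Q x + c + A^T lambda = 0.
Primal feasibility: A x = b.

This gives the KKT block system:
  [ Q   A^T ] [ x     ]   [-c ]
  [ A    0  ] [ lambda ] = [ b ]

Solving the linear system:
  x*      = (-2.9574, -1.1277)
  lambda* = (6.5957)
  f(x*)   = 24.4574

x* = (-2.9574, -1.1277), lambda* = (6.5957)


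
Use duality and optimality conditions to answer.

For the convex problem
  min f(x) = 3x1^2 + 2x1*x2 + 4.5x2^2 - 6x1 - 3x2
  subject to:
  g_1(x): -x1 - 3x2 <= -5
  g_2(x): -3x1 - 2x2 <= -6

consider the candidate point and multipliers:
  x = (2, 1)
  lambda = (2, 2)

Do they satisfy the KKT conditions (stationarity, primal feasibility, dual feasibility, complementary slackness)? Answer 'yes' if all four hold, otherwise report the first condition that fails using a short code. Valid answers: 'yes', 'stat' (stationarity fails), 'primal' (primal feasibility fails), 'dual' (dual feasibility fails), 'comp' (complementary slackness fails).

Gradient of f: grad f(x) = Q x + c = (8, 10)
Constraint values g_i(x) = a_i^T x - b_i:
  g_1((2, 1)) = 0
  g_2((2, 1)) = -2
Stationarity residual: grad f(x) + sum_i lambda_i a_i = (0, 0)
  -> stationarity OK
Primal feasibility (all g_i <= 0): OK
Dual feasibility (all lambda_i >= 0): OK
Complementary slackness (lambda_i * g_i(x) = 0 for all i): FAILS

Verdict: the first failing condition is complementary_slackness -> comp.

comp


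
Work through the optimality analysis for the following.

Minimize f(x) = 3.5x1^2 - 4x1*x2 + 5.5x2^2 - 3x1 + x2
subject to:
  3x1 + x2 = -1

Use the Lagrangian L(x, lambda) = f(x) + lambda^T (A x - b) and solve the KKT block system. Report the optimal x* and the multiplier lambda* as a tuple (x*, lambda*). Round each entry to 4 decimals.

Form the Lagrangian:
  L(x, lambda) = (1/2) x^T Q x + c^T x + lambda^T (A x - b)
Stationarity (grad_x L = 0): Q x + c + A^T lambda = 0.
Primal feasibility: A x = b.

This gives the KKT block system:
  [ Q   A^T ] [ x     ]   [-c ]
  [ A    0  ] [ lambda ] = [ b ]

Solving the linear system:
  x*      = (-0.2385, -0.2846)
  lambda* = (1.1769)
  f(x*)   = 0.8038

x* = (-0.2385, -0.2846), lambda* = (1.1769)


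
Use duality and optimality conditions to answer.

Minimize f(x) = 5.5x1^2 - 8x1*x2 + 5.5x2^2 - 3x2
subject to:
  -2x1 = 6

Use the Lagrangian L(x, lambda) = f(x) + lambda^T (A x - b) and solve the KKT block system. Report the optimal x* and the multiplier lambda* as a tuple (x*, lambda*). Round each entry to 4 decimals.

Form the Lagrangian:
  L(x, lambda) = (1/2) x^T Q x + c^T x + lambda^T (A x - b)
Stationarity (grad_x L = 0): Q x + c + A^T lambda = 0.
Primal feasibility: A x = b.

This gives the KKT block system:
  [ Q   A^T ] [ x     ]   [-c ]
  [ A    0  ] [ lambda ] = [ b ]

Solving the linear system:
  x*      = (-3, -1.9091)
  lambda* = (-8.8636)
  f(x*)   = 29.4545

x* = (-3, -1.9091), lambda* = (-8.8636)


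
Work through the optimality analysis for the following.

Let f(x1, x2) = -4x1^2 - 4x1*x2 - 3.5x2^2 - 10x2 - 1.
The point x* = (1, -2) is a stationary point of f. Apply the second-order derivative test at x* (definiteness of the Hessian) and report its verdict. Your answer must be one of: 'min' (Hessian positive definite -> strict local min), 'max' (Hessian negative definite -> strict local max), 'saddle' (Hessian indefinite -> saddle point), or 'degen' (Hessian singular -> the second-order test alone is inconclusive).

Compute the Hessian H = grad^2 f:
  H = [[-8, -4], [-4, -7]]
Verify stationarity: grad f(x*) = H x* + g = (0, 0).
Eigenvalues of H: -11.5311, -3.4689.
Both eigenvalues < 0, so H is negative definite -> x* is a strict local max.

max


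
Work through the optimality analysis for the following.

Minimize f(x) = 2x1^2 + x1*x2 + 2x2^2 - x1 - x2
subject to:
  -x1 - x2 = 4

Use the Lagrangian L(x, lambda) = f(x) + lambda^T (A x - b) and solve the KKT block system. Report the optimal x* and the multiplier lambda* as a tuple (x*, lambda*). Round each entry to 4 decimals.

Form the Lagrangian:
  L(x, lambda) = (1/2) x^T Q x + c^T x + lambda^T (A x - b)
Stationarity (grad_x L = 0): Q x + c + A^T lambda = 0.
Primal feasibility: A x = b.

This gives the KKT block system:
  [ Q   A^T ] [ x     ]   [-c ]
  [ A    0  ] [ lambda ] = [ b ]

Solving the linear system:
  x*      = (-2, -2)
  lambda* = (-11)
  f(x*)   = 24

x* = (-2, -2), lambda* = (-11)


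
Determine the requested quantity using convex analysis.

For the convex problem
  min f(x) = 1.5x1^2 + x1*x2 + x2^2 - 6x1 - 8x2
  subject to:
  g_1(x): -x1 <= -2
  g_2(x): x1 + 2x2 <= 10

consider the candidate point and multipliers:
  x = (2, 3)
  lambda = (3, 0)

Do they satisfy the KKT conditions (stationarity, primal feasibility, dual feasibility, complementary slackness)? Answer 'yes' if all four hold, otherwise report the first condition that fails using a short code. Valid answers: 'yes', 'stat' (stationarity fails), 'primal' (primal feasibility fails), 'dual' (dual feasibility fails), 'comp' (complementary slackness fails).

Gradient of f: grad f(x) = Q x + c = (3, 0)
Constraint values g_i(x) = a_i^T x - b_i:
  g_1((2, 3)) = 0
  g_2((2, 3)) = -2
Stationarity residual: grad f(x) + sum_i lambda_i a_i = (0, 0)
  -> stationarity OK
Primal feasibility (all g_i <= 0): OK
Dual feasibility (all lambda_i >= 0): OK
Complementary slackness (lambda_i * g_i(x) = 0 for all i): OK

Verdict: yes, KKT holds.

yes


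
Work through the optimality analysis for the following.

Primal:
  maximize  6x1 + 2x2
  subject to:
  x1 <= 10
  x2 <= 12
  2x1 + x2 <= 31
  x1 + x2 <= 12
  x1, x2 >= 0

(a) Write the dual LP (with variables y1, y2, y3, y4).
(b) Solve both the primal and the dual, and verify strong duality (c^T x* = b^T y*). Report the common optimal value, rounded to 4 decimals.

The standard primal-dual pair for 'max c^T x s.t. A x <= b, x >= 0' is:
  Dual:  min b^T y  s.t.  A^T y >= c,  y >= 0.

So the dual LP is:
  minimize  10y1 + 12y2 + 31y3 + 12y4
  subject to:
    y1 + 2y3 + y4 >= 6
    y2 + y3 + y4 >= 2
    y1, y2, y3, y4 >= 0

Solving the primal: x* = (10, 2).
  primal value c^T x* = 64.
Solving the dual: y* = (4, 0, 0, 2).
  dual value b^T y* = 64.
Strong duality: c^T x* = b^T y*. Confirmed.

64


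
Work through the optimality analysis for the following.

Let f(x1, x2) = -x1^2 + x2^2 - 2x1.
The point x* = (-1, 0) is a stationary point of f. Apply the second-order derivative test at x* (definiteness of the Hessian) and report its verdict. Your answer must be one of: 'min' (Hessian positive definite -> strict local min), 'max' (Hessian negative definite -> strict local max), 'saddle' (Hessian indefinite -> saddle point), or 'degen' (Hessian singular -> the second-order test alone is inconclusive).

Compute the Hessian H = grad^2 f:
  H = [[-2, 0], [0, 2]]
Verify stationarity: grad f(x*) = H x* + g = (0, 0).
Eigenvalues of H: -2, 2.
Eigenvalues have mixed signs, so H is indefinite -> x* is a saddle point.

saddle


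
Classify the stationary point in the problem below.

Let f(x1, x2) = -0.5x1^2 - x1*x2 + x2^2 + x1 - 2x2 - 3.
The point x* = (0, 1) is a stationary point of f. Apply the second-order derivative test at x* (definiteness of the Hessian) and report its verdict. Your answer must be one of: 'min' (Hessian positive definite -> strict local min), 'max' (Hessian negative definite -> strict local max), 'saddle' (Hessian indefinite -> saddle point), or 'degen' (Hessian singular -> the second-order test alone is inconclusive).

Compute the Hessian H = grad^2 f:
  H = [[-1, -1], [-1, 2]]
Verify stationarity: grad f(x*) = H x* + g = (0, 0).
Eigenvalues of H: -1.3028, 2.3028.
Eigenvalues have mixed signs, so H is indefinite -> x* is a saddle point.

saddle


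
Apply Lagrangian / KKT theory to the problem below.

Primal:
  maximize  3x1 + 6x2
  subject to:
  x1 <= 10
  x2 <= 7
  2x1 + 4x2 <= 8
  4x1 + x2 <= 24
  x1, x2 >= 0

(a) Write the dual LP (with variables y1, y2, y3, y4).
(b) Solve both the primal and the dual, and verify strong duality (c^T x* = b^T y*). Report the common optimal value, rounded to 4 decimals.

The standard primal-dual pair for 'max c^T x s.t. A x <= b, x >= 0' is:
  Dual:  min b^T y  s.t.  A^T y >= c,  y >= 0.

So the dual LP is:
  minimize  10y1 + 7y2 + 8y3 + 24y4
  subject to:
    y1 + 2y3 + 4y4 >= 3
    y2 + 4y3 + y4 >= 6
    y1, y2, y3, y4 >= 0

Solving the primal: x* = (4, 0).
  primal value c^T x* = 12.
Solving the dual: y* = (0, 0, 1.5, 0).
  dual value b^T y* = 12.
Strong duality: c^T x* = b^T y*. Confirmed.

12


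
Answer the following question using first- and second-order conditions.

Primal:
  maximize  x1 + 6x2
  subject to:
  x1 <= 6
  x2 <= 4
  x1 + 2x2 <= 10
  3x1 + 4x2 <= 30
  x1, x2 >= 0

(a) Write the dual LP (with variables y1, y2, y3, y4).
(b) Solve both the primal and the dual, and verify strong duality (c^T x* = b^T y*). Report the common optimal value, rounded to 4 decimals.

The standard primal-dual pair for 'max c^T x s.t. A x <= b, x >= 0' is:
  Dual:  min b^T y  s.t.  A^T y >= c,  y >= 0.

So the dual LP is:
  minimize  6y1 + 4y2 + 10y3 + 30y4
  subject to:
    y1 + y3 + 3y4 >= 1
    y2 + 2y3 + 4y4 >= 6
    y1, y2, y3, y4 >= 0

Solving the primal: x* = (2, 4).
  primal value c^T x* = 26.
Solving the dual: y* = (0, 4, 1, 0).
  dual value b^T y* = 26.
Strong duality: c^T x* = b^T y*. Confirmed.

26


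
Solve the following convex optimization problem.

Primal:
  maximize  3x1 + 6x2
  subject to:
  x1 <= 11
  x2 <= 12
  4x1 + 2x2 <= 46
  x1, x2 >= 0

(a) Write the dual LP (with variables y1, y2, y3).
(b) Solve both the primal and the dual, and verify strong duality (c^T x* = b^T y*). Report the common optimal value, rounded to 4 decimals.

The standard primal-dual pair for 'max c^T x s.t. A x <= b, x >= 0' is:
  Dual:  min b^T y  s.t.  A^T y >= c,  y >= 0.

So the dual LP is:
  minimize  11y1 + 12y2 + 46y3
  subject to:
    y1 + 4y3 >= 3
    y2 + 2y3 >= 6
    y1, y2, y3 >= 0

Solving the primal: x* = (5.5, 12).
  primal value c^T x* = 88.5.
Solving the dual: y* = (0, 4.5, 0.75).
  dual value b^T y* = 88.5.
Strong duality: c^T x* = b^T y*. Confirmed.

88.5


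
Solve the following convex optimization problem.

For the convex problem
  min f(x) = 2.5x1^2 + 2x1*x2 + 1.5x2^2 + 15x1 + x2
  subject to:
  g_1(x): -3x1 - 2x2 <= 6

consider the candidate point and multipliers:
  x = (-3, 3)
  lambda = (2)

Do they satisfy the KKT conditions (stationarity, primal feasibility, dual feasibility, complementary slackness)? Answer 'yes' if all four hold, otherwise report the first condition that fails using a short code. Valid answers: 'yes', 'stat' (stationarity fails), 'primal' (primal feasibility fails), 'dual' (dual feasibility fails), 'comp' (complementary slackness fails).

Gradient of f: grad f(x) = Q x + c = (6, 4)
Constraint values g_i(x) = a_i^T x - b_i:
  g_1((-3, 3)) = -3
Stationarity residual: grad f(x) + sum_i lambda_i a_i = (0, 0)
  -> stationarity OK
Primal feasibility (all g_i <= 0): OK
Dual feasibility (all lambda_i >= 0): OK
Complementary slackness (lambda_i * g_i(x) = 0 for all i): FAILS

Verdict: the first failing condition is complementary_slackness -> comp.

comp
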